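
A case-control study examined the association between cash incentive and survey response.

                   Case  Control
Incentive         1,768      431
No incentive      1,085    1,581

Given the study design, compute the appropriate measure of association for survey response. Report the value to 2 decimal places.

5.98

Cells: a = 1768, b = 431, c = 1085, d = 1581.
This is a case-control study: participants were sampled on outcome status, so risks in the source population cannot be estimated directly — relative risk is not valid here. The odds ratio is the appropriate measure.
OR = (a·d)/(b·c) = (1768 × 1581) / (431 × 1085) = 2795208 / 467635 = 5.97733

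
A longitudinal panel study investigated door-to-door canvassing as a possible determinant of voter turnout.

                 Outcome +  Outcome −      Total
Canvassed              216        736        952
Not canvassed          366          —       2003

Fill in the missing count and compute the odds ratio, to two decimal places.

The missing cell is in the unexposed row: 2003 − 366 = 1637.
So a = 216, b = 736, c = 366, d = 1637.
OR = (a·d)/(b·c) = (216 × 1637) / (736 × 366) = 353592 / 269376 = 1.31263

1.31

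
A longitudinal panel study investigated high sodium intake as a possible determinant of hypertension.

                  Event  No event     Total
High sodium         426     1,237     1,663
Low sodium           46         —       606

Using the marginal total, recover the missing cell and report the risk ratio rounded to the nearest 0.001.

3.375

The missing cell is in the unexposed row: 606 − 46 = 560.
So a = 426, b = 1237, c = 46, d = 560.
RR = [a/(a+b)] / [c/(c+d)] = (426/1663) / (46/606) = 0.25616/0.07591 = 3.37468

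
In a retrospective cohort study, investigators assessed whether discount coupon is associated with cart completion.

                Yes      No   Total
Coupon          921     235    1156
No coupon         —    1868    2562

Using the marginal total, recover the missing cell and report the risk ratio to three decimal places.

The missing cell is in the unexposed row: 2562 − 1868 = 694.
So a = 921, b = 235, c = 694, d = 1868.
RR = [a/(a+b)] / [c/(c+d)] = (921/1156) / (694/2562) = 0.79671/0.27088 = 2.94118

2.941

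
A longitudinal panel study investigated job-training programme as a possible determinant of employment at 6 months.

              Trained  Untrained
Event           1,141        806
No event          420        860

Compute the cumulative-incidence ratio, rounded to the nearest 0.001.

Reading the table with exposure as columns: a = 1141 (Trained, case), b = 420 (Trained, non-case), c = 806 (Untrained, case), d = 860.
Risk in exposed = 1141/1561 = 0.73094; risk in unexposed = 806/1666 = 0.48379.
RR = 0.73094 / 0.48379 = 1.51085
The risk among the exposed is 1.51 times that among the unexposed.

1.511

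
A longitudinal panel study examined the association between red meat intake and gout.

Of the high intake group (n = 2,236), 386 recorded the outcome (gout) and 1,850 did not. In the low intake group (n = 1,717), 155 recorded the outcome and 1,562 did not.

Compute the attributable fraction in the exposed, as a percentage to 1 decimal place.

47.7

From the description: a = 386, b = 1850, c = 155, d = 1562.
Risk in exposed = 386/2236 = 0.17263; risk in unexposed = 155/1717 = 0.09027.
RR = 0.17263/0.09027 = 1.91229
AR% = (RR − 1)/RR × 100 = (1.91229 − 1)/1.91229 × 100 = 47.7067%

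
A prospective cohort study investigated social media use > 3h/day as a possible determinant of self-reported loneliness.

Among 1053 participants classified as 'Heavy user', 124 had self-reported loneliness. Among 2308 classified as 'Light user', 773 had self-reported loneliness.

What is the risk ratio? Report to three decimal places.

From the description: a = 124, b = 929, c = 773, d = 1535.
Risk in exposed = 124/1053 = 0.11776; risk in unexposed = 773/2308 = 0.33492.
RR = 0.11776 / 0.33492 = 0.35160
The risk is 65% lower among the exposed than among the unexposed.

0.352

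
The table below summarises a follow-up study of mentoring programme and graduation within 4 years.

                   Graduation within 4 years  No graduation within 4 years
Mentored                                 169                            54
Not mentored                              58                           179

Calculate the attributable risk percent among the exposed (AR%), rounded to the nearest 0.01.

67.71

Cells: a = 169, b = 54, c = 58, d = 179.
Risk in exposed = 169/223 = 0.75785; risk in unexposed = 58/237 = 0.24473.
RR = 0.75785/0.24473 = 3.09672
AR% = (RR − 1)/RR × 100 = (3.09672 − 1)/3.09672 × 100 = 67.7078%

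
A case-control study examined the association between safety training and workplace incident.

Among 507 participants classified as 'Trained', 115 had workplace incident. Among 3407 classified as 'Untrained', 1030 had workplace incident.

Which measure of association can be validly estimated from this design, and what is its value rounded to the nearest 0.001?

From the description: a = 115, b = 392, c = 1030, d = 2377.
This is a case-control study: participants were sampled on outcome status, so risks in the source population cannot be estimated directly — relative risk is not valid here. The odds ratio is the appropriate measure.
OR = (a·d)/(b·c) = (115 × 2377) / (392 × 1030) = 273355 / 403760 = 0.67702

0.677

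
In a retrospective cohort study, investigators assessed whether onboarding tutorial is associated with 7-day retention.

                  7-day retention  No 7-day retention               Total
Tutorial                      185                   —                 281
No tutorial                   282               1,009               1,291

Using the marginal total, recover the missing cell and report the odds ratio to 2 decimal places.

6.90

The missing cell is in the exposed row: 281 − 185 = 96.
So a = 185, b = 96, c = 282, d = 1009.
OR = (a·d)/(b·c) = (185 × 1009) / (96 × 282) = 186665 / 27072 = 6.89513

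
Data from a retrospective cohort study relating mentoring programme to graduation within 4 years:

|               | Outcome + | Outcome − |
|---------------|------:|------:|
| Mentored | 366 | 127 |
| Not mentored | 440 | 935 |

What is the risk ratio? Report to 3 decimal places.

2.320

Cells: a = 366, b = 127, c = 440, d = 935.
Risk in exposed = 366/493 = 0.74239; risk in unexposed = 440/1375 = 0.32000.
RR = 0.74239 / 0.32000 = 2.31998
The risk among the exposed is 2.32 times that among the unexposed.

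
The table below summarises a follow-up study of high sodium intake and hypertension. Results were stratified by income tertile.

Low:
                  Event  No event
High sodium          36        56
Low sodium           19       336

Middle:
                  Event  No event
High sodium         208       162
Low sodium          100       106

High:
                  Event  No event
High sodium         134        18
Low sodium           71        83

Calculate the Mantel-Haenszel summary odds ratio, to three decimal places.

OR_MH = Σ(aᵢdᵢ/nᵢ) / Σ(bᵢcᵢ/nᵢ), where nᵢ is the stratum total.
Stratum 1 (Low): n = 447; a·d/n = 36·336/447 = 27.0604; b·c/n = 56·19/447 = 2.3803
Stratum 2 (Middle): n = 576; a·d/n = 208·106/576 = 38.2778; b·c/n = 162·100/576 = 28.1250
Stratum 3 (High): n = 306; a·d/n = 134·83/306 = 36.3464; b·c/n = 18·71/306 = 4.1765
OR_MH = (27.0604 + 38.2778 + 36.3464) / (2.3803 + 28.1250 + 4.1765) = 101.6846 / 34.6818 = 2.93193

2.932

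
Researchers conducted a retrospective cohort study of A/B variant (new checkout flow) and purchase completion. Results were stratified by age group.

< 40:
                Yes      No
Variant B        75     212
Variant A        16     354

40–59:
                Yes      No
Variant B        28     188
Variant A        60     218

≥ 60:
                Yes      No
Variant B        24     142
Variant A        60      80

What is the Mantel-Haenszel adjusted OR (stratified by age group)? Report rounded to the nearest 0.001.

OR_MH = Σ(aᵢdᵢ/nᵢ) / Σ(bᵢcᵢ/nᵢ), where nᵢ is the stratum total.
Stratum 1 (< 40): n = 657; a·d/n = 75·354/657 = 40.4110; b·c/n = 212·16/657 = 5.1629
Stratum 2 (40–59): n = 494; a·d/n = 28·218/494 = 12.3563; b·c/n = 188·60/494 = 22.8340
Stratum 3 (≥ 60): n = 306; a·d/n = 24·80/306 = 6.2745; b·c/n = 142·60/306 = 27.8431
OR_MH = (40.4110 + 12.3563 + 6.2745) / (5.1629 + 22.8340 + 27.8431) = 59.0417 / 55.8400 = 1.05734

1.057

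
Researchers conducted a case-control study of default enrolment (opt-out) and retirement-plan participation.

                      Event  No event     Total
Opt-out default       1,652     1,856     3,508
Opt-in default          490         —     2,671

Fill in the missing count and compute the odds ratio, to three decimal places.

The missing cell is in the unexposed row: 2671 − 490 = 2181.
So a = 1652, b = 1856, c = 490, d = 2181.
OR = (a·d)/(b·c) = (1652 × 2181) / (1856 × 490) = 3603012 / 909440 = 3.96179

3.962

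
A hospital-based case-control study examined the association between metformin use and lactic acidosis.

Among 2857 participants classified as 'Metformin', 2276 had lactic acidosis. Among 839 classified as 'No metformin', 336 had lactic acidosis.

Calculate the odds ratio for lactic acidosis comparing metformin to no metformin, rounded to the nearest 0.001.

5.864

From the description: a = 2276, b = 581, c = 336, d = 503.
OR = (a·d)/(b·c) = (2276 × 503) / (581 × 336) = 1144828 / 195216 = 5.86442
The odds of lactic acidosis are about 5.86 times as high in the metformin group.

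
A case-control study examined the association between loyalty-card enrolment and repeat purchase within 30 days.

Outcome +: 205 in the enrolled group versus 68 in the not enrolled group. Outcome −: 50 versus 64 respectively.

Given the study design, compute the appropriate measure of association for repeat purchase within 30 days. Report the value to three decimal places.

From the description: a = 205, b = 50, c = 68, d = 64.
This is a case-control study: participants were sampled on outcome status, so risks in the source population cannot be estimated directly — relative risk is not valid here. The odds ratio is the appropriate measure.
OR = (a·d)/(b·c) = (205 × 64) / (50 × 68) = 13120 / 3400 = 3.85882

3.859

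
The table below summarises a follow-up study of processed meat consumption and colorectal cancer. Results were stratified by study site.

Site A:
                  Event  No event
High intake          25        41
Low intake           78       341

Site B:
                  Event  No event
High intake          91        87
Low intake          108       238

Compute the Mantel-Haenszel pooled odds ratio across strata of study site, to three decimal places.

OR_MH = Σ(aᵢdᵢ/nᵢ) / Σ(bᵢcᵢ/nᵢ), where nᵢ is the stratum total.
Stratum 1 (Site A): n = 485; a·d/n = 25·341/485 = 17.5773; b·c/n = 41·78/485 = 6.5938
Stratum 2 (Site B): n = 524; a·d/n = 91·238/524 = 41.3321; b·c/n = 87·108/524 = 17.9313
OR_MH = (17.5773 + 41.3321) / (6.5938 + 17.9313) = 58.9094 / 24.5251 = 2.40200

2.402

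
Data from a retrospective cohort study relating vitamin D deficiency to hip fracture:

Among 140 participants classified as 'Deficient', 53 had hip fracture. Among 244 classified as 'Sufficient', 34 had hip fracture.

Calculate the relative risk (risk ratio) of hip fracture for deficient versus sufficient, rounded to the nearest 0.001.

2.717

From the description: a = 53, b = 87, c = 34, d = 210.
Risk in exposed = 53/140 = 0.37857; risk in unexposed = 34/244 = 0.13934.
RR = 0.37857 / 0.13934 = 2.71681
The risk among the exposed is 2.72 times that among the unexposed.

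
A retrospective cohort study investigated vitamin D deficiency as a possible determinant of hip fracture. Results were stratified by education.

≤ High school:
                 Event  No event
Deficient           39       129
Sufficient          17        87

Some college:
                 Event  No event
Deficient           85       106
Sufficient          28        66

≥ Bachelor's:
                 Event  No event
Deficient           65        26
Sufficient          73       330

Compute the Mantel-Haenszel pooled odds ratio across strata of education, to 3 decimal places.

OR_MH = Σ(aᵢdᵢ/nᵢ) / Σ(bᵢcᵢ/nᵢ), where nᵢ is the stratum total.
Stratum 1 (≤ High school): n = 272; a·d/n = 39·87/272 = 12.4743; b·c/n = 129·17/272 = 8.0625
Stratum 2 (Some college): n = 285; a·d/n = 85·66/285 = 19.6842; b·c/n = 106·28/285 = 10.4140
Stratum 3 (≥ Bachelor's): n = 494; a·d/n = 65·330/494 = 43.4211; b·c/n = 26·73/494 = 3.8421
OR_MH = (12.4743 + 19.6842 + 43.4211) / (8.0625 + 10.4140 + 3.8421) = 75.5795 / 22.3186 = 3.38639

3.386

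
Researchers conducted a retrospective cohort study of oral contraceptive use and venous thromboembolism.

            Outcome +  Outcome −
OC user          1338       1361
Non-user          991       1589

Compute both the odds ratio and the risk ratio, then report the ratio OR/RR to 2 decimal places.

Cells: a = 1338, b = 1361, c = 991, d = 1589.
OR = (1338·1589)/(1361·991) = 2126082/1348751 = 1.57633
Risk in exposed = 1338/2699 = 0.49574; risk in unexposed = 991/2580 = 0.38411; RR = 1.29062
OR/RR = 1.57633 / 1.29062 = 1.22137
The outcome is not rare, so the OR lies further from 1 than the RR.

1.22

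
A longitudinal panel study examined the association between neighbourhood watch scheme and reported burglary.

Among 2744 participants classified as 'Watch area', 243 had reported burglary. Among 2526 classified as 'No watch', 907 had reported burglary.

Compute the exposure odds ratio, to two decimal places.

0.17

From the description: a = 243, b = 2501, c = 907, d = 1619.
OR = (a·d)/(b·c) = (243 × 1619) / (2501 × 907) = 393417 / 2268407 = 0.17343
Exposure is associated with lower odds of reported burglary (OR = 0.17 < 1).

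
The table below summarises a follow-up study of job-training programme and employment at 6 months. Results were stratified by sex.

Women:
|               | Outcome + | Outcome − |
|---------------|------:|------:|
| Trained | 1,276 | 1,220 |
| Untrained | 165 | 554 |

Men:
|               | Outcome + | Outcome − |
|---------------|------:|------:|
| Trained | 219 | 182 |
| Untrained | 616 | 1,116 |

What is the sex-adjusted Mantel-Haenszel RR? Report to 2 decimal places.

1.90

RR_MH = Σ(aᵢ·n₀ᵢ/nᵢ) / Σ(cᵢ·n₁ᵢ/nᵢ), with n₁ᵢ = aᵢ+bᵢ (exposed), n₀ᵢ = cᵢ+dᵢ (unexposed), nᵢ = n₁ᵢ+n₀ᵢ.
Stratum 1 (Women): n₁ = 2496, n₀ = 719, n = 3215; a·n₀/n = 1276·719/3215 = 285.3636; c·n₁/n = 165·2496/3215 = 128.0995
Stratum 2 (Men): n₁ = 401, n₀ = 1732, n = 2133; a·n₀/n = 219·1732/2133 = 177.8284; c·n₁/n = 616·401/2133 = 115.8068
RR_MH = (285.3636 + 177.8284) / (128.0995 + 115.8068) = 463.1920 / 243.9064 = 1.89906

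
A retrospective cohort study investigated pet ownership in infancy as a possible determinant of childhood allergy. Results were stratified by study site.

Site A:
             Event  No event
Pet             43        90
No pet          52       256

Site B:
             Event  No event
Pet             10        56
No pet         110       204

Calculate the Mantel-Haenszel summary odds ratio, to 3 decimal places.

OR_MH = Σ(aᵢdᵢ/nᵢ) / Σ(bᵢcᵢ/nᵢ), where nᵢ is the stratum total.
Stratum 1 (Site A): n = 441; a·d/n = 43·256/441 = 24.9615; b·c/n = 90·52/441 = 10.6122
Stratum 2 (Site B): n = 380; a·d/n = 10·204/380 = 5.3684; b·c/n = 56·110/380 = 16.2105
OR_MH = (24.9615 + 5.3684) / (10.6122 + 16.2105) = 30.3299 / 26.8228 = 1.13075

1.131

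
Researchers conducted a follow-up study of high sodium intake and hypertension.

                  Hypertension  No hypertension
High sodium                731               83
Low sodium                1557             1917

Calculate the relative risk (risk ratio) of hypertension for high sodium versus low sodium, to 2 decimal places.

Cells: a = 731, b = 83, c = 1557, d = 1917.
Risk in exposed = 731/814 = 0.89803; risk in unexposed = 1557/3474 = 0.44819.
RR = 0.89803 / 0.44819 = 2.00371
The risk among the exposed is 2.00 times that among the unexposed.

2.00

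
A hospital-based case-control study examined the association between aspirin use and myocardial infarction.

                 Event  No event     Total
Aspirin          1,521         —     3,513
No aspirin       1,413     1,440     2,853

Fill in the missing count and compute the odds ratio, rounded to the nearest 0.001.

The missing cell is in the exposed row: 3513 − 1521 = 1992.
So a = 1521, b = 1992, c = 1413, d = 1440.
OR = (a·d)/(b·c) = (1521 × 1440) / (1992 × 1413) = 2190240 / 2814696 = 0.77814

0.778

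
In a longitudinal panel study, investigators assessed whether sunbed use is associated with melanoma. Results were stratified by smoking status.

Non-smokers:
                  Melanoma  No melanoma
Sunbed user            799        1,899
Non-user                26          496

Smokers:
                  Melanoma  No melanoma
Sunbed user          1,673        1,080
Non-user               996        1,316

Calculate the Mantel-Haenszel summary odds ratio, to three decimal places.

2.449

OR_MH = Σ(aᵢdᵢ/nᵢ) / Σ(bᵢcᵢ/nᵢ), where nᵢ is the stratum total.
Stratum 1 (Non-smokers): n = 3220; a·d/n = 799·496/3220 = 123.0758; b·c/n = 1899·26/3220 = 15.3335
Stratum 2 (Smokers): n = 5065; a·d/n = 1673·1316/5065 = 434.6827; b·c/n = 1080·996/5065 = 212.3751
OR_MH = (123.0758 + 434.6827) / (15.3335 + 212.3751) = 557.7585 / 227.7087 = 2.44944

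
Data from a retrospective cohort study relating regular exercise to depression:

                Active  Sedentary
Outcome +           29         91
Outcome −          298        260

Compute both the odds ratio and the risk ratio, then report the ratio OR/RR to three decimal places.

Reading the table with exposure as columns: a = 29 (Active, case), b = 298 (Active, non-case), c = 91 (Sedentary, case), d = 260.
OR = (29·260)/(298·91) = 7540/27118 = 0.27804
Risk in exposed = 29/327 = 0.08869; risk in unexposed = 91/351 = 0.25926; RR = 0.34207
OR/RR = 0.27804 / 0.34207 = 0.81283
The outcome is not rare, so the OR lies further from 1 than the RR.

0.813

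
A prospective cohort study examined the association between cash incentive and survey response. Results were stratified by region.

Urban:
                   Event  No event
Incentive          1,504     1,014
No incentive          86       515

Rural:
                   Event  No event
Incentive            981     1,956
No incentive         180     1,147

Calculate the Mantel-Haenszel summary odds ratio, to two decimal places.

OR_MH = Σ(aᵢdᵢ/nᵢ) / Σ(bᵢcᵢ/nᵢ), where nᵢ is the stratum total.
Stratum 1 (Urban): n = 3119; a·d/n = 1504·515/3119 = 248.3360; b·c/n = 1014·86/3119 = 27.9590
Stratum 2 (Rural): n = 4264; a·d/n = 981·1147/4264 = 263.8853; b·c/n = 1956·180/4264 = 82.5704
OR_MH = (248.3360 + 263.8853) / (27.9590 + 82.5704) = 512.2213 / 110.5293 = 4.63426

4.63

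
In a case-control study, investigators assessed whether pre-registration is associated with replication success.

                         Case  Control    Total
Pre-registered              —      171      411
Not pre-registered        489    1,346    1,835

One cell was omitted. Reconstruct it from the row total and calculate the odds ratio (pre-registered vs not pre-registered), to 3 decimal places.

3.863

The missing cell is in the exposed row: 411 − 171 = 240.
So a = 240, b = 171, c = 489, d = 1346.
OR = (a·d)/(b·c) = (240 × 1346) / (171 × 489) = 323040 / 83619 = 3.86324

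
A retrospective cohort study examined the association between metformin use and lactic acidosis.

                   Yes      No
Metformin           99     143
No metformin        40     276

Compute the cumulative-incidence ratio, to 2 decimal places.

Cells: a = 99, b = 143, c = 40, d = 276.
Risk in exposed = 99/242 = 0.40909; risk in unexposed = 40/316 = 0.12658.
RR = 0.40909 / 0.12658 = 3.23182
The risk among the exposed is 3.23 times that among the unexposed.

3.23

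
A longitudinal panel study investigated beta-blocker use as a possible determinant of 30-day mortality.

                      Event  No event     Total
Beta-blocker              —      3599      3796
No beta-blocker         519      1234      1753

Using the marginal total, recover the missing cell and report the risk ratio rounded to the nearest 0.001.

0.175

The missing cell is in the exposed row: 3796 − 3599 = 197.
So a = 197, b = 3599, c = 519, d = 1234.
RR = [a/(a+b)] / [c/(c+d)] = (197/3796) / (519/1753) = 0.05190/0.29606 = 0.17529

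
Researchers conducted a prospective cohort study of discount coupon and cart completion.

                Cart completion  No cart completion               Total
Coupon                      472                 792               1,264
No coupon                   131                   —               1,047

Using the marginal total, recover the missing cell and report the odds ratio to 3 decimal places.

4.167

The missing cell is in the unexposed row: 1047 − 131 = 916.
So a = 472, b = 792, c = 131, d = 916.
OR = (a·d)/(b·c) = (472 × 916) / (792 × 131) = 432352 / 103752 = 4.16717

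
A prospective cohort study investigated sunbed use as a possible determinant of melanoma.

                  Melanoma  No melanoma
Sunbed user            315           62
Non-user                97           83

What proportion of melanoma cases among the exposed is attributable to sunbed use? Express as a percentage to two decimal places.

35.50

Cells: a = 315, b = 62, c = 97, d = 83.
Risk in exposed = 315/377 = 0.83554; risk in unexposed = 97/180 = 0.53889.
RR = 0.83554/0.53889 = 1.55049
AR% = (RR − 1)/RR × 100 = (1.55049 − 1)/1.55049 × 100 = 35.5044%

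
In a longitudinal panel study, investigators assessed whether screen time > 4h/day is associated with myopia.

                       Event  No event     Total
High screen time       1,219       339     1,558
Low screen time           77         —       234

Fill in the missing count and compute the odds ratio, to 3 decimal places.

The missing cell is in the unexposed row: 234 − 77 = 157.
So a = 1219, b = 339, c = 77, d = 157.
OR = (a·d)/(b·c) = (1219 × 157) / (339 × 77) = 191383 / 26103 = 7.33184

7.332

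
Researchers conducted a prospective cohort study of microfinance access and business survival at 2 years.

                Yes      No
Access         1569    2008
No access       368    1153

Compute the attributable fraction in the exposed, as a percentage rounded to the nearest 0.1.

Cells: a = 1569, b = 2008, c = 368, d = 1153.
Risk in exposed = 1569/3577 = 0.43864; risk in unexposed = 368/1521 = 0.24195.
RR = 0.43864/0.24195 = 1.81295
AR% = (RR − 1)/RR × 100 = (1.81295 − 1)/1.81295 × 100 = 44.8412%

44.8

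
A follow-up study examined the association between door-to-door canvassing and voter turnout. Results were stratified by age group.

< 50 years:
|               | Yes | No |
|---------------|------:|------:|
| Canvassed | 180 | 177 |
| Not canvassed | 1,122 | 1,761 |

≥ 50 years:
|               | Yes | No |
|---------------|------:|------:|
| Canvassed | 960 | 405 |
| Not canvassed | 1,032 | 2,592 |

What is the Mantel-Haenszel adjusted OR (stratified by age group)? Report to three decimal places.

OR_MH = Σ(aᵢdᵢ/nᵢ) / Σ(bᵢcᵢ/nᵢ), where nᵢ is the stratum total.
Stratum 1 (< 50 years): n = 3240; a·d/n = 180·1761/3240 = 97.8333; b·c/n = 177·1122/3240 = 61.2944
Stratum 2 (≥ 50 years): n = 4989; a·d/n = 960·2592/4989 = 498.7613; b·c/n = 405·1032/4989 = 83.7763
OR_MH = (97.8333 + 498.7613) / (61.2944 + 83.7763) = 596.5946 / 145.0708 = 4.11244

4.112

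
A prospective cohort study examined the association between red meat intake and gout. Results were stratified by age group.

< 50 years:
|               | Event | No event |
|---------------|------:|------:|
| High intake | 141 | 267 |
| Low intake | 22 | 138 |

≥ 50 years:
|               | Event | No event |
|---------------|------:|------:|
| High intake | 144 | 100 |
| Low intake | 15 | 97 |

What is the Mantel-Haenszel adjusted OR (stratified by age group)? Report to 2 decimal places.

5.05

OR_MH = Σ(aᵢdᵢ/nᵢ) / Σ(bᵢcᵢ/nᵢ), where nᵢ is the stratum total.
Stratum 1 (< 50 years): n = 568; a·d/n = 141·138/568 = 34.2570; b·c/n = 267·22/568 = 10.3415
Stratum 2 (≥ 50 years): n = 356; a·d/n = 144·97/356 = 39.2360; b·c/n = 100·15/356 = 4.2135
OR_MH = (34.2570 + 39.2360) / (10.3415 + 4.2135) = 73.4930 / 14.5550 = 5.04932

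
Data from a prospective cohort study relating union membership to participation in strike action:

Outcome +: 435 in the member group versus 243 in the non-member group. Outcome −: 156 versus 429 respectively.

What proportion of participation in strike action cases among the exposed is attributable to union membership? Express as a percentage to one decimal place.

From the description: a = 435, b = 156, c = 243, d = 429.
Risk in exposed = 435/591 = 0.73604; risk in unexposed = 243/672 = 0.36161.
RR = 0.73604/0.36161 = 2.03547
AR% = (RR − 1)/RR × 100 = (2.03547 − 1)/2.03547 × 100 = 50.8713%

50.9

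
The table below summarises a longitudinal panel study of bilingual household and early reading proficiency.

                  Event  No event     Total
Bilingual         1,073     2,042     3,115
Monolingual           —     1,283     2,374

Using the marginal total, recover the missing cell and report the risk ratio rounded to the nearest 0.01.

The missing cell is in the unexposed row: 2374 − 1283 = 1091.
So a = 1073, b = 2042, c = 1091, d = 1283.
RR = [a/(a+b)] / [c/(c+d)] = (1073/3115) / (1091/2374) = 0.34446/0.45956 = 0.74954

0.75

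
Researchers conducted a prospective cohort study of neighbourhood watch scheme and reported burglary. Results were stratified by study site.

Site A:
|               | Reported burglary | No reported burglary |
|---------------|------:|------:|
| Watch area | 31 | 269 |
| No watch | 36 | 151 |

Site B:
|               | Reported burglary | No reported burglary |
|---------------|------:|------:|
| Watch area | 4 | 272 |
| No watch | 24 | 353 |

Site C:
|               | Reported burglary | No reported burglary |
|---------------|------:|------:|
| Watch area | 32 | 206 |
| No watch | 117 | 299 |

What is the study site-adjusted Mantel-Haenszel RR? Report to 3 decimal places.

RR_MH = Σ(aᵢ·n₀ᵢ/nᵢ) / Σ(cᵢ·n₁ᵢ/nᵢ), with n₁ᵢ = aᵢ+bᵢ (exposed), n₀ᵢ = cᵢ+dᵢ (unexposed), nᵢ = n₁ᵢ+n₀ᵢ.
Stratum 1 (Site A): n₁ = 300, n₀ = 187, n = 487; a·n₀/n = 31·187/487 = 11.9035; c·n₁/n = 36·300/487 = 22.1766
Stratum 2 (Site B): n₁ = 276, n₀ = 377, n = 653; a·n₀/n = 4·377/653 = 2.3093; c·n₁/n = 24·276/653 = 10.1440
Stratum 3 (Site C): n₁ = 238, n₀ = 416, n = 654; a·n₀/n = 32·416/654 = 20.3547; c·n₁/n = 117·238/654 = 42.5780
RR_MH = (11.9035 + 2.3093 + 20.3547) / (22.1766 + 10.1440 + 42.5780) = 34.5676 / 74.8985 = 0.46153

0.462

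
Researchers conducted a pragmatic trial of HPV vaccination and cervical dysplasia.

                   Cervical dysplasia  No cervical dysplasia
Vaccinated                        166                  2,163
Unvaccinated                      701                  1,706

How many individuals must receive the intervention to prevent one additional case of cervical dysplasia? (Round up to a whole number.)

Risk in treated group = 166/2329 = 0.07128; risk in control = 701/2407 = 0.29123.
Absolute risk reduction = 0.29123 − 0.07128 = 0.21996
NNT = 1 / ARR = 1 / 0.21996 = 4.546 → round up → 5

5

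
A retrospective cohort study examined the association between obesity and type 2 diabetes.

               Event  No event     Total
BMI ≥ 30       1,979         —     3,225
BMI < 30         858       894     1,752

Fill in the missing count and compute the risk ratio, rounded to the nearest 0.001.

The missing cell is in the exposed row: 3225 − 1979 = 1246.
So a = 1979, b = 1246, c = 858, d = 894.
RR = [a/(a+b)] / [c/(c+d)] = (1979/3225) / (858/1752) = 0.61364/0.48973 = 1.25303

1.253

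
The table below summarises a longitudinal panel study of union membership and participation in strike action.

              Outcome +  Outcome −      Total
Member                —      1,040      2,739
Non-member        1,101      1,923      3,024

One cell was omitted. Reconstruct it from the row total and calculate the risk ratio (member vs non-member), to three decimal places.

The missing cell is in the exposed row: 2739 − 1040 = 1699.
So a = 1699, b = 1040, c = 1101, d = 1923.
RR = [a/(a+b)] / [c/(c+d)] = (1699/2739) / (1101/3024) = 0.62030/0.36409 = 1.70371

1.704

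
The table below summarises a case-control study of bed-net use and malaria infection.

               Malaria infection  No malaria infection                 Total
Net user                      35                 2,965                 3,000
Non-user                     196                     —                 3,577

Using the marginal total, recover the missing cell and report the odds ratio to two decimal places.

0.20

The missing cell is in the unexposed row: 3577 − 196 = 3381.
So a = 35, b = 2965, c = 196, d = 3381.
OR = (a·d)/(b·c) = (35 × 3381) / (2965 × 196) = 118335 / 581140 = 0.20363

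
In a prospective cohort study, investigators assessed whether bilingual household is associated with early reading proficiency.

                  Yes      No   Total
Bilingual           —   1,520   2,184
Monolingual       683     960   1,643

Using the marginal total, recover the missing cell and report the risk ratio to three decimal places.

The missing cell is in the exposed row: 2184 − 1520 = 664.
So a = 664, b = 1520, c = 683, d = 960.
RR = [a/(a+b)] / [c/(c+d)] = (664/2184) / (683/1643) = 0.30403/0.41570 = 0.73136

0.731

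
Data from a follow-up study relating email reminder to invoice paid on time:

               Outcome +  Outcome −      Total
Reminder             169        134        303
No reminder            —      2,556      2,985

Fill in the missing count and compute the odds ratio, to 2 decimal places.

7.51

The missing cell is in the unexposed row: 2985 − 2556 = 429.
So a = 169, b = 134, c = 429, d = 2556.
OR = (a·d)/(b·c) = (169 × 2556) / (134 × 429) = 431964 / 57486 = 7.51425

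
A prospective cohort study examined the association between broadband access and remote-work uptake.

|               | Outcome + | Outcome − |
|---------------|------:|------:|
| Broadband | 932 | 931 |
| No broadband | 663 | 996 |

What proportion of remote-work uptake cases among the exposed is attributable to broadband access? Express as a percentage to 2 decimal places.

20.12

Cells: a = 932, b = 931, c = 663, d = 996.
Risk in exposed = 932/1863 = 0.50027; risk in unexposed = 663/1659 = 0.39964.
RR = 0.50027/0.39964 = 1.25180
AR% = (RR − 1)/RR × 100 = (1.25180 − 1)/1.25180 × 100 = 20.1152%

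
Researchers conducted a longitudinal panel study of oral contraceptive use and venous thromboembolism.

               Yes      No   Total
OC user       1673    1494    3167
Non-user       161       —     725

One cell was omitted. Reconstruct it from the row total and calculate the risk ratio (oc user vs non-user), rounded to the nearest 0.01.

The missing cell is in the unexposed row: 725 − 161 = 564.
So a = 1673, b = 1494, c = 161, d = 564.
RR = [a/(a+b)] / [c/(c+d)] = (1673/3167) / (161/725) = 0.52826/0.22207 = 2.37881

2.38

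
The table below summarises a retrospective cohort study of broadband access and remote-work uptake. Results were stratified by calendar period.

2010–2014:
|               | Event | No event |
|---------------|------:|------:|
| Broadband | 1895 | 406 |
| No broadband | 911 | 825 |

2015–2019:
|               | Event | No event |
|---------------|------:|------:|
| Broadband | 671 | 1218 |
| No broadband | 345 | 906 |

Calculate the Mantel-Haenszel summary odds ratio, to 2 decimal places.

2.58

OR_MH = Σ(aᵢdᵢ/nᵢ) / Σ(bᵢcᵢ/nᵢ), where nᵢ is the stratum total.
Stratum 1 (2010–2014): n = 4037; a·d/n = 1895·825/4037 = 387.2616; b·c/n = 406·911/4037 = 91.6190
Stratum 2 (2015–2019): n = 3140; a·d/n = 671·906/3140 = 193.6070; b·c/n = 1218·345/3140 = 133.8248
OR_MH = (387.2616 + 193.6070) / (91.6190 + 133.8248) = 580.8686 / 225.4439 = 2.57656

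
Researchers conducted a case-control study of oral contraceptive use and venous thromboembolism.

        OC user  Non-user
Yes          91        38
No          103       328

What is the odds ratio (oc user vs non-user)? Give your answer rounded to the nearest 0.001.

Reading the table with exposure as columns: a = 91 (OC user, case), b = 103 (OC user, non-case), c = 38 (Non-user, case), d = 328.
OR = (a·d)/(b·c) = (91 × 328) / (103 × 38) = 29848 / 3914 = 7.62596
The odds of venous thromboembolism are about 7.63 times as high in the oc user group.

7.626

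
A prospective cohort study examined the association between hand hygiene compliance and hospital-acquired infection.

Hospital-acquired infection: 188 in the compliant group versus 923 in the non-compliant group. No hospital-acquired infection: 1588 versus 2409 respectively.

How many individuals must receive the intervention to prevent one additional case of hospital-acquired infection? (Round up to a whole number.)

Risk in treated group = 188/1776 = 0.10586; risk in control = 923/3332 = 0.27701.
Absolute risk reduction = 0.27701 − 0.10586 = 0.17115
NNT = 1 / ARR = 1 / 0.17115 = 5.843 → round up → 6

6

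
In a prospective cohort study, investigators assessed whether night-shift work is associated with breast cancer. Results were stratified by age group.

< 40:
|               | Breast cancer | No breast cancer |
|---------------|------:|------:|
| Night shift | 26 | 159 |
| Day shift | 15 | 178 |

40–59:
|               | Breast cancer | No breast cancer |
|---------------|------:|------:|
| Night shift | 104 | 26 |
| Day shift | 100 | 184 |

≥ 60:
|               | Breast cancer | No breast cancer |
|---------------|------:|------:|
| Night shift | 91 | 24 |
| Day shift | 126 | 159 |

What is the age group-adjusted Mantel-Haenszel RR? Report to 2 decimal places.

RR_MH = Σ(aᵢ·n₀ᵢ/nᵢ) / Σ(cᵢ·n₁ᵢ/nᵢ), with n₁ᵢ = aᵢ+bᵢ (exposed), n₀ᵢ = cᵢ+dᵢ (unexposed), nᵢ = n₁ᵢ+n₀ᵢ.
Stratum 1 (< 40): n₁ = 185, n₀ = 193, n = 378; a·n₀/n = 26·193/378 = 13.2751; c·n₁/n = 15·185/378 = 7.3413
Stratum 2 (40–59): n₁ = 130, n₀ = 284, n = 414; a·n₀/n = 104·284/414 = 71.3430; c·n₁/n = 100·130/414 = 31.4010
Stratum 3 (≥ 60): n₁ = 115, n₀ = 285, n = 400; a·n₀/n = 91·285/400 = 64.8375; c·n₁/n = 126·115/400 = 36.2250
RR_MH = (13.2751 + 71.3430 + 64.8375) / (7.3413 + 31.4010 + 36.2250) = 149.4556 / 74.9672 = 1.99361

1.99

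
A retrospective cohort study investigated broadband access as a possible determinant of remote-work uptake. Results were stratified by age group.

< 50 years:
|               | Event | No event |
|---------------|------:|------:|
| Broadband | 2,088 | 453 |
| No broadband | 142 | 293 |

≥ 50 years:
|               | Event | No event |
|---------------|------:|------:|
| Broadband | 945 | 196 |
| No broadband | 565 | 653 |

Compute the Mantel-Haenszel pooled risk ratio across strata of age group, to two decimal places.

RR_MH = Σ(aᵢ·n₀ᵢ/nᵢ) / Σ(cᵢ·n₁ᵢ/nᵢ), with n₁ᵢ = aᵢ+bᵢ (exposed), n₀ᵢ = cᵢ+dᵢ (unexposed), nᵢ = n₁ᵢ+n₀ᵢ.
Stratum 1 (< 50 years): n₁ = 2541, n₀ = 435, n = 2976; a·n₀/n = 2088·435/2976 = 305.2016; c·n₁/n = 142·2541/2976 = 121.2440
Stratum 2 (≥ 50 years): n₁ = 1141, n₀ = 1218, n = 2359; a·n₀/n = 945·1218/2359 = 487.9228; c·n₁/n = 565·1141/2359 = 273.2789
RR_MH = (305.2016 + 487.9228) / (121.2440 + 273.2789) = 793.1245 / 394.5229 = 2.01034

2.01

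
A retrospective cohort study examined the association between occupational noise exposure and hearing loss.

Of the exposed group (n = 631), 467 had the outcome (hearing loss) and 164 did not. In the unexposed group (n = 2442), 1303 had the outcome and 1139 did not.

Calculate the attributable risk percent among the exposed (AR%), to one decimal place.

27.9

From the description: a = 467, b = 164, c = 1303, d = 1139.
Risk in exposed = 467/631 = 0.74010; risk in unexposed = 1303/2442 = 0.53358.
RR = 0.74010/0.53358 = 1.38704
AR% = (RR − 1)/RR × 100 = (1.38704 − 1)/1.38704 × 100 = 27.9040%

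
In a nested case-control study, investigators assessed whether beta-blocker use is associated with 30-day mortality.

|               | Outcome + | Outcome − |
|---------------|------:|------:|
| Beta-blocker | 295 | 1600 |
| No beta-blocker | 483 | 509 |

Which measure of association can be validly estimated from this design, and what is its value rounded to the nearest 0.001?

0.194

Cells: a = 295, b = 1600, c = 483, d = 509.
This is a nested case-control study: participants were sampled on outcome status, so risks in the source population cannot be estimated directly — relative risk is not valid here. The odds ratio is the appropriate measure.
OR = (a·d)/(b·c) = (295 × 509) / (1600 × 483) = 150155 / 772800 = 0.19430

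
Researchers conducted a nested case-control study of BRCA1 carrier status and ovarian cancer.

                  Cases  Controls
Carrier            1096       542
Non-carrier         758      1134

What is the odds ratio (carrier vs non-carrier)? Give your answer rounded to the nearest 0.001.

3.025

Cells: a = 1096, b = 542, c = 758, d = 1134.
OR = (a·d)/(b·c) = (1096 × 1134) / (542 × 758) = 1242864 / 410836 = 3.02521
The odds of ovarian cancer are about 3.03 times as high in the carrier group.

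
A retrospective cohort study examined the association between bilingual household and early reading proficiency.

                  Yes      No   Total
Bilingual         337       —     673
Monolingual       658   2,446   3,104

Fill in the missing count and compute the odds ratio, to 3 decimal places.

3.728

The missing cell is in the exposed row: 673 − 337 = 336.
So a = 337, b = 336, c = 658, d = 2446.
OR = (a·d)/(b·c) = (337 × 2446) / (336 × 658) = 824302 / 221088 = 3.72839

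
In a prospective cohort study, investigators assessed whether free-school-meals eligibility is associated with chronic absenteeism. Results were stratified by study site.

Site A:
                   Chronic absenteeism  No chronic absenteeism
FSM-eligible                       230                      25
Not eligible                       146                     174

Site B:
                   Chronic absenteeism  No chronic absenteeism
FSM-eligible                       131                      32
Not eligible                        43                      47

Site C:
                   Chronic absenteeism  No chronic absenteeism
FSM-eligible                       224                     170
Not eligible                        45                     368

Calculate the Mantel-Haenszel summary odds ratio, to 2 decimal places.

OR_MH = Σ(aᵢdᵢ/nᵢ) / Σ(bᵢcᵢ/nᵢ), where nᵢ is the stratum total.
Stratum 1 (Site A): n = 575; a·d/n = 230·174/575 = 69.6000; b·c/n = 25·146/575 = 6.3478
Stratum 2 (Site B): n = 253; a·d/n = 131·47/253 = 24.3360; b·c/n = 32·43/253 = 5.4387
Stratum 3 (Site C): n = 807; a·d/n = 224·368/807 = 102.1462; b·c/n = 170·45/807 = 9.4796
OR_MH = (69.6000 + 24.3360 + 102.1462) / (6.3478 + 5.4387 + 9.4796) = 196.0822 / 21.2661 = 9.22040

9.22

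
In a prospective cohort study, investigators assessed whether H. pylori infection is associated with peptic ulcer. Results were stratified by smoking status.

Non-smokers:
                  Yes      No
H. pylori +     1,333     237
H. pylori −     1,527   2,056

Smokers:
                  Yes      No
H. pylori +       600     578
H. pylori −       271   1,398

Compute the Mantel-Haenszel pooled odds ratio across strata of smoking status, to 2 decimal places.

6.60

OR_MH = Σ(aᵢdᵢ/nᵢ) / Σ(bᵢcᵢ/nᵢ), where nᵢ is the stratum total.
Stratum 1 (Non-smokers): n = 5153; a·d/n = 1333·2056/5153 = 531.8548; b·c/n = 237·1527/5153 = 70.2307
Stratum 2 (Smokers): n = 2847; a·d/n = 600·1398/2847 = 294.6259; b·c/n = 578·271/2847 = 55.0186
OR_MH = (531.8548 + 294.6259) / (70.2307 + 55.0186) = 826.4808 / 125.2494 = 6.59868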